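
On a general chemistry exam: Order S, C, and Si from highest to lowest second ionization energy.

The second ionization energy removes an electron from the +1 ion. For each element: S⁺ still has 5 valence electrons; C⁺ still has 3 valence electrons; Si⁺ still has 3 valence electrons.
All are still removing valence electrons, so compare the +1 ions as you would atoms: IE_2 generally rises across a period (higher Z_eff) and falls down a group (larger shell), subject to the usual subshell exceptions.
Valence configurations: S⁺ [Ne]3s²3p³, C⁺ [He]2s²2p¹, Si⁺ [Ne]3s²3p¹.
Approximate IE_2 values (kJ/mol): S 2252, C 2353, Si 1577.
Overall IE_2 order: Si < S < C.

C > S > Si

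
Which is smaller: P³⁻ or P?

Forming P³⁻ adds 3 electrons to P. More electron–electron repulsion in the same shell, with unchanged nuclear charge, lets the cloud expand.
An anion is larger than its parent atom: P³⁻ > P.

P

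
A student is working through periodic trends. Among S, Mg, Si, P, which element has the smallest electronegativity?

Mg is in period 3, group 2; Si is in period 3, group 14; P is in period 3, group 15; S is in period 3, group 16.
Smaller atoms with higher effective nuclear charge are more electronegative.
All lie in period 3, so electronegativity increases left to right.
The smallest electronegativity among these belongs to Mg.

Mg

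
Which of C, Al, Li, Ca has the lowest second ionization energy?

Ca

The second ionization energy removes an electron from the +1 ion. For each element: C⁺ still has 3 valence electrons; Al⁺ still has 2 valence electrons; Li⁺ is the bare [He] core; Ca⁺ still has 1 valence electron.
Core electrons are held far more tightly than valence electrons, so Li tops the IE_2 order.
Valence configurations: C⁺ [He]2s²2p¹, Al⁺ [Ne]3s², Ca⁺ [Ar]4s¹.
Tabulated IE_2 (kJ/mol): C 2353, Al 1817, Li 7298, Ca 1145.
Putting it together, IE_2: Ca < Al < C < Li.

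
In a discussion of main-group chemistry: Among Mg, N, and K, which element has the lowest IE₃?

K

Consider each +2 ion: Mg²⁺ is the bare [Ne] core; N²⁺ still has 3 valence electrons; K²⁺ is already 1 electron into the core.
Usually core removal costs more than valence removal, but here the competition is close: a tightly held n=2 valence electron can cost more to remove than an n=3 core electron, so the actual values have to decide it.
The numbers (kJ/mol): Mg 7733, N 4578, K 4420.
Hence IE_3: K < N < Mg.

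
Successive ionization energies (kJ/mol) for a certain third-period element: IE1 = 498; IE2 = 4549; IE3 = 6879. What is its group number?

Look for the largest jump between consecutive ionization energies: IE2/IE1 ≈ 9.1, far larger than any earlier ratio.
That jump marks the point where a core electron is being removed. So the atom has 1 valence electron.
A main-group element with 1 valence electron is in group 1.

Group 1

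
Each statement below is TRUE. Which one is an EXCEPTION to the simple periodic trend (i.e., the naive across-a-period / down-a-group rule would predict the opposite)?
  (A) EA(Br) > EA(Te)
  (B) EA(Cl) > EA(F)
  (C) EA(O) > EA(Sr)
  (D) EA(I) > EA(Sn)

The general trend: electron affinity increases across a period and decreases down a group.
(A) Br (period 4, group 17) vs Te (period 5, group 16): the stated order agrees with the simple trend.
(B) Cl (period 3, group 17) vs F (period 2, group 17): the stated order contradicts the simple trend.
(C) O (period 2, group 16) vs Sr (period 5, group 2): the stated order agrees with the simple trend.
(D) I (period 5, group 17) vs Sn (period 5, group 14): the stated order agrees with the simple trend.
The exception is (B): F's small 2p subshell makes the incoming electron feel strong e⁻–e⁻ repulsion, so Cl actually releases more energy on gaining an electron.

(B)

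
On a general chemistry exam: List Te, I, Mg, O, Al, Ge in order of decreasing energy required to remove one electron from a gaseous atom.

O, I, Te, Ge, Mg, Al

O is in period 2, group 16; Mg is in period 3, group 2; Al is in period 3, group 13; Ge is in period 4, group 14; Te is in period 5, group 16; I is in period 5, group 17.
First ionization energy rises across a period (greater Z_eff holds electrons more tightly) and falls down a group (valence electrons are farther from the nucleus).
These span different periods and groups, so the two trends combine.
Mg > Al: this pair runs against the simple trend — see the exception note.
Ge > Mg: the two effects oppose for this pair; the across-period effect wins (762 vs 738 kJ/mol).
Te > Ge: the two effects oppose for this pair; the across-period effect wins (869 vs 762 kJ/mol).
I > Te: I lies to the right of Te in period 5, so the across-period effect alone puts I higher.
O > I: the two effects oppose for this pair; the down-group effect wins (1314 vs 1008 kJ/mol).
Note the exception: Mg has a higher first ionization energy than Al, contrary to the simple trend — Al's single 3p electron is easier to remove than one from Mg's filled 3s².
Tabulated first ionization energy (kJ/mol): O 1314, Mg 738, Al 578, Ge 762, Te 869, I 1008.
So from highest to lowest: O > I > Te > Ge > Mg > Al.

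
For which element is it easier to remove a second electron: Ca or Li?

The second ionization energy removes an electron from the +1 ion. For each element: Ca⁺ still has 1 valence electron; Li⁺ is the bare [He] core.
Pulling an electron out of a noble-gas core costs far more than removing a remaining valence electron, so Li sits at the high end of IE_2.
Approximate IE_2 values (kJ/mol): Ca 1145, Li 7298.
So the second ionization energies run Ca < Li.

Ca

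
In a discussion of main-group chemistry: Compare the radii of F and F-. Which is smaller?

F

Forming F- adds 1 electron to F. More electron–electron repulsion in the same shell, with unchanged nuclear charge, lets the cloud expand.
An anion is larger than its parent atom: F- > F.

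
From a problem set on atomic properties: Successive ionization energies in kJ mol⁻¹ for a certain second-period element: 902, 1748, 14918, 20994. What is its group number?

Group 2

Look for the largest jump between consecutive ionization energies: IE3/IE2 ≈ 8.5, far larger than any earlier ratio.
That jump marks the point where a core electron is being removed. So the atom has 2 valence electrons.
A main-group element with 2 valence electrons is in group 2.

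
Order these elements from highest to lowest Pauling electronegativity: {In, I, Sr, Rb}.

Rb is in period 5, group 1; Sr is in period 5, group 2; In is in period 5, group 13; I is in period 5, group 17.
Electronegativity increases across a period and decreases down a group, tracking effective nuclear charge and atomic size.
All lie in period 5, so electronegativity increases left to right.
So from highest to lowest: I > In > Sr > Rb.

I > In > Sr > Rb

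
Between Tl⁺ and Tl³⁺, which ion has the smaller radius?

Both ions have Z = 81 protons, but Tl³⁺ has lost more electrons, so its remaining electrons feel a larger effective nuclear charge per electron and are pulled in more tightly.
Higher positive charge → smaller ion, so Tl⁺ > Tl³⁺.

Tl³⁺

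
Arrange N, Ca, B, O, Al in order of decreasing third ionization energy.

The third ionization energy removes an electron from the +2 ion. For each element: N²⁺ still has 3 valence electrons; Ca²⁺ is the bare [Ar] core; B²⁺ still has 1 valence electron; O²⁺ still has 4 valence electrons; Al²⁺ still has 1 valence electron.
Usually core removal costs more than valence removal, but here the competition is close: a tightly held n=2 valence electron can cost more to remove than an n=3 core electron, so the actual values have to decide it.
Valence configurations: N²⁺ [He]2s²2p¹, B²⁺ [He]2s¹, O²⁺ [He]2s²2p², Al²⁺ [Ne]3s¹.
The numbers (kJ/mol): N 4578, Ca 4912, B 3660, O 5300, Al 2745.
So the third ionization energies run Al < B < N < Ca < O.

O, Ca, N, B, Al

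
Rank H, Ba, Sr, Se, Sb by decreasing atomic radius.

Ba > Sr > Sb > Se > H

H is in period 1, group 1; Se is in period 4, group 16; Sr is in period 5, group 2; Sb is in period 5, group 15; Ba is in period 6, group 2.
Radius decreases left→right (rising Z_eff, same n) and increases top→bottom (higher n).
Here both period and group differ, so the two effects have to be weighed against each other.
Se > H: the two effects oppose for this pair; the down-group effect wins (116 vs 32 pm).
Sb > Se: both effects reinforce here, so Sb is clearly the larger of the two.
Sr > Sb: Sr lies to the left of Sb in period 5, so the across-period effect alone puts Sr larger.
Ba > Sr: Ba sits below Sr in group 2, so the down-group effect alone puts Ba larger.
Approximate values (pm): H 32, Se 116, Sr 185, Sb 140, Ba 196.
So from largest to smallest: Ba > Sr > Sb > Se > H.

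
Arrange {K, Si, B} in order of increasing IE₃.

Consider each +2 ion: K²⁺ is already 1 electron into the core; Si²⁺ still has 2 valence electrons; B²⁺ still has 1 valence electron.
Breaking into a closed-shell core is much more expensive than removing a leftover valence electron — K has the largest IE_3 here.
Valence configurations: Si²⁺ [Ne]3s², B²⁺ [He]2s¹.
Tabulated IE_3 (kJ/mol): K 4420, Si 3232, B 3660.
Putting it together, IE_3: Si < B < K.

Si, B, K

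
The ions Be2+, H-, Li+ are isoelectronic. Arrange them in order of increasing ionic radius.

All of these have 2 electrons, so size is governed by nuclear charge alone: the more protons, the stronger the pull on the same electron cloud, and the smaller the ion.
Nuclear charges: Be2+ (Z=4), Li+ (Z=3), H- (Z=1).
Smallest to largest: Be2+ < Li+ < H-.

Be2+, Li+, H-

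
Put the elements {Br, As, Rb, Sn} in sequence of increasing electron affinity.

Rb, As, Sn, Br

As is in period 4, group 15; Br is in period 4, group 17; Rb is in period 5, group 1; Sn is in period 5, group 14.
Adding an electron releases more energy for atoms nearer the top right (short of the noble gases).
These span different periods and groups, so the two trends combine.
As > Rb: both effects reinforce here, so As is clearly the higher of the two.
Sn > As: this pair runs against the simple trend — see the exception note.
Br > Sn: relative to Sn, both the across-period and down-group shifts push Br's electron affinity up.
Note the exception: Sn has a higher electron affinity than As, contrary to the simple trend — adding an electron to As's half-filled np³ subshell costs electron-pairing energy.
Tabulated electron affinity (kJ/mol): As 78, Br 325, Rb 47, Sn 107.
So from lowest to highest: Rb < As < Sn < Br.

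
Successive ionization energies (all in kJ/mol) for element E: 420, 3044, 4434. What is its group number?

Group 1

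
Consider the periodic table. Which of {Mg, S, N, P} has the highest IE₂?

The second ionization energy removes an electron from the +1 ion. For each element: Mg⁺ still has 1 valence electron; S⁺ still has 5 valence electrons; N⁺ still has 4 valence electrons; P⁺ still has 4 valence electrons.
All are still removing valence electrons, so compare the +1 ions as you would atoms: IE_2 generally rises across a period (higher Z_eff) and falls down a group (larger shell), subject to the usual subshell exceptions.
Valence configurations: Mg⁺ [Ne]3s¹, S⁺ [Ne]3s²3p³, N⁺ [He]2s²2p², P⁺ [Ne]3s²3p².
Approximate IE_2 values (kJ/mol): Mg 1451, S 2252, N 2856, P 1907.
Hence IE_2: Mg < P < S < N.

N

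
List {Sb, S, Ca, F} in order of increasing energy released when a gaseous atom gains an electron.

F is in period 2, group 17; S is in period 3, group 16; Ca is in period 4, group 2; Sb is in period 5, group 15.
Atoms with high Z_eff and room in the valence shell (especially the halogens) have the most exothermic electron affinities.
These span different periods and groups, so the two trends combine.
Sb > Ca: period and group pull opposite ways; the across-period shift dominates (103 vs 2 kJ/mol).
S > Sb: relative to Sb, both the across-period and down-group shifts push S's electron affinity up.
F > S: both effects reinforce here, so F is clearly the higher of the two.
Approximate values (kJ/mol): F 328, S 200, Ca 2, Sb 103.
So from lowest to highest: Ca < Sb < S < F.

Ca < Sb < S < F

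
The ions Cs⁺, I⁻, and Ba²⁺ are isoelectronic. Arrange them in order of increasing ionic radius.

Ba²⁺, Cs⁺, I⁻

All of these have 54 electrons, so size is governed by nuclear charge alone: the more protons, the stronger the pull on the same electron cloud, and the smaller the ion.
Nuclear charges: Ba²⁺ (Z=56), Cs⁺ (Z=55), I⁻ (Z=53).
Smallest to largest: Ba²⁺ < Cs⁺ < I⁻.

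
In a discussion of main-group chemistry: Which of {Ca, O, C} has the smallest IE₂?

Ca

After 1 electron has been removed, what remains? Ca⁺ still has 1 valence electron; O⁺ still has 5 valence electrons; C⁺ still has 3 valence electrons.
All are still removing valence electrons, so compare the +1 ions as you would atoms: IE_2 generally rises across a period (higher Z_eff) and falls down a group (larger shell), subject to the usual subshell exceptions.
Valence configurations: Ca⁺ [Ar]4s¹, O⁺ [He]2s²2p³, C⁺ [He]2s²2p¹.
The numbers (kJ/mol): Ca 1145, O 3388, C 2353.
Putting it together, IE_2: Ca < C < O.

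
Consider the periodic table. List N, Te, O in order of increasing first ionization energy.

N is in period 2, group 15; O is in period 2, group 16; Te is in period 5, group 16.
Across a period the outer electron is held more tightly (higher IE₁); down a group it sits in a higher shell, more shielded, and comes off more easily.
Here both period and group differ, so the two effects have to be weighed against each other.
O > Te: they share group 16; the group trend gives O the larger value.
N > O: this pair runs against the simple trend — see the exception note.
Note the exception: N has a higher first ionization energy than O, contrary to the simple trend — pairing an electron in O's 2p⁴ costs repulsion energy, so O ionizes more easily than half-filled N (2p³).
For reference (kJ/mol): N 1402, O 1314, Te 869.
So from lowest to highest: Te < O < N.

Te < O < N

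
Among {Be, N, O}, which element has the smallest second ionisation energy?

Consider each +1 ion: Be⁺ still has 1 valence electron; N⁺ still has 4 valence electrons; O⁺ still has 5 valence electrons.
All are still removing valence electrons, so compare the +1 ions as you would atoms: IE_2 generally rises across a period (higher Z_eff) and falls down a group (larger shell), subject to the usual subshell exceptions.
Valence configurations: Be⁺ [He]2s¹, N⁺ [He]2s²2p², O⁺ [He]2s²2p³.
Tabulated IE_2 (kJ/mol): Be 1757, N 2856, O 3388.
Overall IE_2 order: Be < N < O.

Be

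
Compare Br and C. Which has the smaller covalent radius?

Moving right in a period, electrons are added to the same shell under a stronger nuclear pull, so atoms get smaller; moving down, a new shell is opened and atoms get larger.
These span different periods and groups, so the two trends combine.
Br > C: the two effects oppose for this pair; the down-group effect wins (114 vs 75 pm).
For reference (pm): C 75, Br 114.
So C has the smaller covalent radius (C < Br).

C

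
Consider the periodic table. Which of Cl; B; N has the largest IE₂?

N

After 1 electron has been removed, what remains? Cl⁺ still has 6 valence electrons; B⁺ still has 2 valence electrons; N⁺ still has 4 valence electrons.
All are still removing valence electrons, so compare the +1 ions as you would atoms: IE_2 generally rises across a period (higher Z_eff) and falls down a group (larger shell), subject to the usual subshell exceptions.
Valence configurations: Cl⁺ [Ne]3s²3p⁴, B⁺ [He]2s², N⁺ [He]2s²2p².
Tabulated IE_2 (kJ/mol): Cl 2298, B 2427, N 2856.
Hence IE_2: Cl < B < N.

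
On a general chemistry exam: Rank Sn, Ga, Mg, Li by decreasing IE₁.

Li is in period 2, group 1; Mg is in period 3, group 2; Ga is in period 4, group 13; Sn is in period 5, group 14.
Across a period the outer electron is held more tightly (higher IE₁); down a group it sits in a higher shell, more shielded, and comes off more easily.
A diagonal step moves right (one effect) and down (the opposite effect) at once.
Ga > Li: the two effects oppose for this pair; the across-period effect wins (579 vs 520 kJ/mol).
Sn > Ga: the two effects oppose for this pair; the across-period effect wins (709 vs 579 kJ/mol).
Mg > Sn: the two effects oppose for this pair; the down-group effect wins (738 vs 709 kJ/mol).
For reference (kJ/mol): Li 520, Mg 738, Ga 579, Sn 709.
So from highest to lowest: Mg > Sn > Ga > Li.

Mg, Sn, Ga, Li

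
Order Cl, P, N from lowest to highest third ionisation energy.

P, Cl, N

After 2 electrons have been removed, what remains? Cl²⁺ still has 5 valence electrons; P²⁺ still has 3 valence electrons; N²⁺ still has 3 valence electrons.
All are still removing valence electrons, so compare the +2 ions as you would atoms: IE_3 generally rises across a period (higher Z_eff) and falls down a group (larger shell), subject to the usual subshell exceptions.
Valence configurations: Cl²⁺ [Ne]3s²3p³, P²⁺ [Ne]3s²3p¹, N²⁺ [He]2s²2p¹.
Approximate IE_3 values (kJ/mol): Cl 3822, P 2914, N 4578.
Hence IE_3: P < Cl < N.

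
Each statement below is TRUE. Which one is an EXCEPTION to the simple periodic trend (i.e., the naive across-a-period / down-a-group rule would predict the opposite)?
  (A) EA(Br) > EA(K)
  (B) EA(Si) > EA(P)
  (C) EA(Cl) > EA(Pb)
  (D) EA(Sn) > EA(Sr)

(B)

The general trend: electron affinity increases across a period and decreases down a group.
(A) Br (period 4, group 17) vs K (period 4, group 1): the stated order agrees with the simple trend.
(B) Si (period 3, group 14) vs P (period 3, group 15): the stated order contradicts the simple trend.
(C) Cl (period 3, group 17) vs Pb (period 6, group 14): the stated order agrees with the simple trend.
(D) Sn (period 5, group 14) vs Sr (period 5, group 2): the stated order agrees with the simple trend.
The exception is (B): adding an electron to P's half-filled 3p³ is unfavourable, so Si (3p²) has the more exothermic EA.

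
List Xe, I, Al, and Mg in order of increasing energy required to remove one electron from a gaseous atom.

Mg is in period 3, group 2; Al is in period 3, group 13; I is in period 5, group 17; Xe is in period 5, group 18.
Removing the outermost electron gets harder across a period and easier down a group.
Neither a single period nor a single group — weigh both effects.
Mg > Al: this pair runs against the simple trend — see the exception note.
I > Mg: period and group pull opposite ways; the across-period shift dominates (1008 vs 738 kJ/mol).
Xe > I: both are in period 5; the period trend gives Xe the larger value.
Note the exception: Mg has a higher first ionization energy than Al, contrary to the simple trend — Al's single 3p electron is easier to remove than one from Mg's filled 3s².
Tabulated first ionization energy (kJ/mol): Mg 738, Al 578, I 1008, Xe 1170.
So from lowest to highest: Al < Mg < I < Xe.

Al < Mg < I < Xe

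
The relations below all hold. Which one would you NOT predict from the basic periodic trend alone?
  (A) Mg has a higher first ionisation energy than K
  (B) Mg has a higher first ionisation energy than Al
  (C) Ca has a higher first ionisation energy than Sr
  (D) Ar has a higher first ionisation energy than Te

(B)

The general trend: first ionisation energy increases across a period and decreases down a group.
(A) Mg (period 3, group 2) vs K (period 4, group 1): the stated order agrees with the simple trend.
(B) Mg (period 3, group 2) vs Al (period 3, group 13): the stated order contradicts the simple trend.
(C) Ca (period 4, group 2) vs Sr (period 5, group 2): the stated order agrees with the simple trend.
(D) Ar (period 3, group 18) vs Te (period 5, group 16): the stated order agrees with the simple trend.
The exception is (B): Al's single 3p electron is easier to remove than one from Mg's filled 3s².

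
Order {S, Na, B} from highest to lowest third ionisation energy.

Na > B > S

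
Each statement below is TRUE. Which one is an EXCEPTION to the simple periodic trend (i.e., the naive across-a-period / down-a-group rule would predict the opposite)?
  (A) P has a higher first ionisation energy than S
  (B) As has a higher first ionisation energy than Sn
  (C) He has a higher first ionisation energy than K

(A)

The general trend: first ionisation energy increases across a period and decreases down a group.
(A) P (period 3, group 15) vs S (period 3, group 16): the stated order contradicts the simple trend.
(B) As (period 4, group 15) vs Sn (period 5, group 14): the stated order agrees with the simple trend.
(C) He (period 1, group 18) vs K (period 4, group 1): the stated order agrees with the simple trend.
The exception is (A): S (3p⁴) ionizes more easily than half-filled P (3p³) because the paired 3p electron in S is pushed out by e⁻–e⁻ repulsion.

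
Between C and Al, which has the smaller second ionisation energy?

Al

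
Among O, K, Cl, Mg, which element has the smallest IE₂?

Mg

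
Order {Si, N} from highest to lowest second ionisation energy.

N, Si

Consider each +1 ion: Si⁺ still has 3 valence electrons; N⁺ still has 4 valence electrons.
All are still removing valence electrons, so compare the +1 ions as you would atoms: IE_2 generally rises across a period (higher Z_eff) and falls down a group (larger shell), subject to the usual subshell exceptions.
Valence configurations: Si⁺ [Ne]3s²3p¹, N⁺ [He]2s²2p².
The numbers (kJ/mol): Si 1577, N 2856.
Hence IE_2: Si < N.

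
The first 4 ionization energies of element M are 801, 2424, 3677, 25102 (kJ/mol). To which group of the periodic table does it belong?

Look for the largest jump between consecutive ionization energies: IE4/IE3 ≈ 6.8, far larger than any earlier ratio.
That jump marks the point where a core electron is being removed. So the atom has 3 valence electrons.
A main-group element with 3 valence electrons is in group 13.

Group 13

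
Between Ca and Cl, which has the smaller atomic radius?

Cl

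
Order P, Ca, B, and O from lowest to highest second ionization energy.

Ca < P < B < O

The second ionization energy removes an electron from the +1 ion. For each element: P⁺ still has 4 valence electrons; Ca⁺ still has 1 valence electron; B⁺ still has 2 valence electrons; O⁺ still has 5 valence electrons.
All are still removing valence electrons, so compare the +1 ions as you would atoms: IE_2 generally rises across a period (higher Z_eff) and falls down a group (larger shell), subject to the usual subshell exceptions.
Valence configurations: P⁺ [Ne]3s²3p², Ca⁺ [Ar]4s¹, B⁺ [He]2s², O⁺ [He]2s²2p³.
Tabulated IE_2 (kJ/mol): P 1907, Ca 1145, B 2427, O 3388.
Hence IE_2: Ca < P < B < O.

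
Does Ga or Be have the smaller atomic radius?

Be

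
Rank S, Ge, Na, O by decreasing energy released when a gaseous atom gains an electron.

S, O, Ge, Na

O is in period 2, group 16; Na is in period 3, group 1; S is in period 3, group 16; Ge is in period 4, group 14.
Atoms with high Z_eff and room in the valence shell (especially the halogens) have the most exothermic electron affinities.
Here both period and group differ, so the two effects have to be weighed against each other.
Ge > Na: the two effects oppose for this pair; the across-period effect wins (119 vs 53 kJ/mol).
O > Ge: both effects reinforce here, so O is clearly the higher of the two.
S > O: this pair runs against the simple trend — see the exception note.
Note the exception: S has a higher electron affinity than O, contrary to the simple trend — the compact 2p subshell of O repels the added electron more than S's larger 3p does.
Tabulated electron affinity (kJ/mol): O 141, Na 53, S 200, Ge 119.
So from highest to lowest: S > O > Ge > Na.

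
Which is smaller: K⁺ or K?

K⁺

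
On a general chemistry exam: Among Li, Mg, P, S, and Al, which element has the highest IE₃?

Li

Consider each +2 ion: Li²⁺ is already 1 electron into the core; Mg²⁺ is the bare [Ne] core; P²⁺ still has 3 valence electrons; S²⁺ still has 4 valence electrons; Al²⁺ still has 1 valence electron.
Pulling an electron out of a noble-gas core costs far more than removing a remaining valence electron, so Mg and Li sit at the high end of IE_3.
Valence configurations: P²⁺ [Ne]3s²3p¹, S²⁺ [Ne]3s²3p², Al²⁺ [Ne]3s¹.
The numbers (kJ/mol): Li 11815, Mg 7733, P 2914, S 3357, Al 2745.
Hence IE_3: Al < P < S < Mg < Li.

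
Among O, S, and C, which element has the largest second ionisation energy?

O

The second ionization energy removes an electron from the +1 ion. For each element: O⁺ still has 5 valence electrons; S⁺ still has 5 valence electrons; C⁺ still has 3 valence electrons.
All are still removing valence electrons, so compare the +1 ions as you would atoms: IE_2 generally rises across a period (higher Z_eff) and falls down a group (larger shell), subject to the usual subshell exceptions.
Valence configurations: O⁺ [He]2s²2p³, S⁺ [Ne]3s²3p³, C⁺ [He]2s²2p¹.
Approximate IE_2 values (kJ/mol): O 3388, S 2252, C 2353.
Hence IE_2: S < C < O.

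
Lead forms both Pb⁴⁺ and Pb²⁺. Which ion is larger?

Pb²⁺

Both ions have Z = 82 protons, but Pb⁴⁺ has lost more electrons, so its remaining electrons feel a larger effective nuclear charge per electron and are pulled in more tightly.
Higher positive charge → smaller ion, so Pb²⁺ > Pb⁴⁺.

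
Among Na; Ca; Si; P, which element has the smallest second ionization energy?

Ca

IE_2 is the cost of taking one more electron from the +1 cation: Na⁺ is the bare [Ne] core; Ca⁺ still has 1 valence electron; Si⁺ still has 3 valence electrons; P⁺ still has 4 valence electrons.
Breaking into a closed-shell core is much more expensive than removing a leftover valence electron — Na has the largest IE_2 here.
Valence configurations: Ca⁺ [Ar]4s¹, Si⁺ [Ne]3s²3p¹, P⁺ [Ne]3s²3p².
Tabulated IE_2 (kJ/mol): Na 4562, Ca 1145, Si 1577, P 1907.
Putting it together, IE_2: Ca < Si < P < Na.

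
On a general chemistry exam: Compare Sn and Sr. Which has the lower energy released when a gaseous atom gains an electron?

Sr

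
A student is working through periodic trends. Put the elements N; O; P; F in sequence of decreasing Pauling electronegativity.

EN rises left→right (higher Z_eff, smaller atoms) and falls top→bottom (larger, more shielded atoms).
These span different periods and groups, so the two trends combine.
N > P: they share group 15; the group trend gives N the larger value.
O > N: O lies to the right of N in period 2, so the across-period effect alone puts O higher.
F > O: both are in period 2; the period trend gives F the larger value.
For reference (Pauling): N 3.04, O 3.44, F 3.98, P 2.19.
So from highest to lowest: F > O > N > P.

F > O > N > P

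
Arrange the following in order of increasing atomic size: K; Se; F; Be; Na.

F, Be, Se, Na, K

Across a period the added protons contract the valence shell; down a group each new principal shell makes the atom larger.
These span different periods and groups, so the two trends combine.
Be > F: both are in period 2; the period trend gives Be the larger value.
Se > Be: period and group pull opposite ways; the down-group shift dominates (116 vs 102 pm).
Na > Se: period and group pull opposite ways; the across-period shift dominates (155 vs 116 pm).
K > Na: K sits below Na in group 1, so the down-group effect alone puts K larger.
Approximate values (pm): Be 102, F 64, Na 155, K 196, Se 116.
So from smallest to largest: F < Be < Se < Na < K.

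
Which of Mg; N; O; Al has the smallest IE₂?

Mg

After 1 electron has been removed, what remains? Mg⁺ still has 1 valence electron; N⁺ still has 4 valence electrons; O⁺ still has 5 valence electrons; Al⁺ still has 2 valence electrons.
All are still removing valence electrons, so compare the +1 ions as you would atoms: IE_2 generally rises across a period (higher Z_eff) and falls down a group (larger shell), subject to the usual subshell exceptions.
Valence configurations: Mg⁺ [Ne]3s¹, N⁺ [He]2s²2p², O⁺ [He]2s²2p³, Al⁺ [Ne]3s².
Approximate IE_2 values (kJ/mol): Mg 1451, N 2856, O 3388, Al 1817.
So the second ionization energies run Mg < Al < N < O.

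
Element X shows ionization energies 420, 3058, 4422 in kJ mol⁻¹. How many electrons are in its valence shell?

Look for the largest jump between consecutive ionization energies: IE2/IE1 ≈ 7.3, far larger than any earlier ratio.
That jump marks the point where a core electron is being removed. So the atom has 1 valence electron.

1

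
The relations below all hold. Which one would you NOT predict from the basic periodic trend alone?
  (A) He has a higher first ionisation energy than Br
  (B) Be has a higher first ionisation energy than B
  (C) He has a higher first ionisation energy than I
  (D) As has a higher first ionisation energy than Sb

The general trend: first ionisation energy increases across a period and decreases down a group.
(A) He (period 1, group 18) vs Br (period 4, group 17): the stated order agrees with the simple trend.
(B) Be (period 2, group 2) vs B (period 2, group 13): the stated order contradicts the simple trend.
(C) He (period 1, group 18) vs I (period 5, group 17): the stated order agrees with the simple trend.
(D) As (period 4, group 15) vs Sb (period 5, group 15): the stated order agrees with the simple trend.
The exception is (B): removing B's lone 2p electron is easier than breaking Be's filled 2s².

(B)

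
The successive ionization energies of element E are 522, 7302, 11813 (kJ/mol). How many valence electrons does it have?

1

Look for the largest jump between consecutive ionization energies: IE2/IE1 ≈ 14.0, far larger than any earlier ratio.
That jump marks the point where a core electron is being removed. So the atom has 1 valence electron.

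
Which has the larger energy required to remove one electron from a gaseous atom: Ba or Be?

Be is in period 2, group 2; Ba is in period 6, group 2.
Removing the outermost electron gets harder across a period and easier down a group.
All are in group 2, so first ionization energy increases up the group.
So Be has the larger energy required to remove one electron from a gaseous atom (Be > Ba).

Be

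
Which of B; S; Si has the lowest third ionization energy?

Si

IE_3 is the cost of taking one more electron from the +2 cation: B²⁺ still has 1 valence electron; S²⁺ still has 4 valence electrons; Si²⁺ still has 2 valence electrons.
All are still removing valence electrons, so compare the +2 ions as you would atoms: IE_3 generally rises across a period (higher Z_eff) and falls down a group (larger shell), subject to the usual subshell exceptions.
Valence configurations: B²⁺ [He]2s¹, S²⁺ [Ne]3s²3p², Si²⁺ [Ne]3s².
The numbers (kJ/mol): B 3660, S 3357, Si 3232.
Overall IE_3 order: Si < S < B.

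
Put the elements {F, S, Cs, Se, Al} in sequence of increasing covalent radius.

F < S < Se < Al < Cs

F is in period 2, group 17; Al is in period 3, group 13; S is in period 3, group 16; Se is in period 4, group 16; Cs is in period 6, group 1.
Across a period the added protons contract the valence shell; down a group each new principal shell makes the atom larger.
Neither a single period nor a single group — weigh both effects.
S > F: both effects reinforce here, so S is clearly the larger of the two.
Se > S: Se sits below S in group 16, so the down-group effect alone puts Se larger.
Al > Se: period and group pull opposite ways; the across-period shift dominates (126 vs 116 pm).
Cs > Al: relative to Al, both the across-period and down-group shifts push Cs's atomic radius up.
Approximate values (pm): F 64, Al 126, S 103, Se 116, Cs 232.
So from smallest to largest: F < S < Se < Al < Cs.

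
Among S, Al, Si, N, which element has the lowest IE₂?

Si

The second ionization energy removes an electron from the +1 ion. For each element: S⁺ still has 5 valence electrons; Al⁺ still has 2 valence electrons; Si⁺ still has 3 valence electrons; N⁺ still has 4 valence electrons.
All are still removing valence electrons, so compare the +1 ions as you would atoms: IE_2 generally rises across a period (higher Z_eff) and falls down a group (larger shell), subject to the usual subshell exceptions.
Valence configurations: S⁺ [Ne]3s²3p³, Al⁺ [Ne]3s², Si⁺ [Ne]3s²3p¹, N⁺ [He]2s²2p².
Si⁺ loses a lone 3p electron whereas Al⁺ must break into a filled 3s² pair, so IE_2(Al) > IE_2(Si) even though Si has the higher nuclear charge.
Approximate IE_2 values (kJ/mol): S 2252, Al 1817, Si 1577, N 2856.
Overall IE_2 order: Si < Al < S < N.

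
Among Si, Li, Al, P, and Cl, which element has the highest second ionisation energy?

Li

After 1 electron has been removed, what remains? Si⁺ still has 3 valence electrons; Li⁺ is the bare [He] core; Al⁺ still has 2 valence electrons; P⁺ still has 4 valence electrons; Cl⁺ still has 6 valence electrons.
Core electrons are held far more tightly than valence electrons, so Li tops the IE_2 order.
Valence configurations: Si⁺ [Ne]3s²3p¹, Al⁺ [Ne]3s², P⁺ [Ne]3s²3p², Cl⁺ [Ne]3s²3p⁴.
Si⁺ loses a lone 3p electron whereas Al⁺ must break into a filled 3s² pair, so IE_2(Al) > IE_2(Si) even though Si has the higher nuclear charge.
Approximate IE_2 values (kJ/mol): Si 1577, Li 7298, Al 1817, P 1907, Cl 2298.
Putting it together, IE_2: Si < Al < P < Cl < Li.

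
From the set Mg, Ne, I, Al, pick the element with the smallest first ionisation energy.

Ne is in period 2, group 18; Mg is in period 3, group 2; Al is in period 3, group 13; I is in period 5, group 17.
First ionization energy rises across a period (greater Z_eff holds electrons more tightly) and falls down a group (valence electrons are farther from the nucleus).
Here both period and group differ, so the two effects have to be weighed against each other.
Mg > Al: this pair runs against the simple trend — see the exception note.
I > Mg: the two effects oppose for this pair; the across-period effect wins (1008 vs 738 kJ/mol).
Ne > I: both effects reinforce here, so Ne is clearly the higher of the two.
Note the exception: Mg has a higher first ionization energy than Al, contrary to the simple trend — Al's single 3p electron is easier to remove than one from Mg's filled 3s².
Approximate values (kJ/mol): Ne 2081, Mg 738, Al 578, I 1008.
The smallest first ionisation energy among these belongs to Al.

Al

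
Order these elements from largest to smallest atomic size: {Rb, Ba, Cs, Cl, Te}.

Cl is in period 3, group 17; Rb is in period 5, group 1; Te is in period 5, group 16; Cs is in period 6, group 1; Ba is in period 6, group 2.
Atomic radius shrinks across a period as nuclear charge pulls the same shell inward, and grows down a group as new shells are added.
Neither a single period nor a single group — weigh both effects.
Te > Cl: relative to Cl, both the across-period and down-group shifts push Te's atomic radius up.
Ba > Te: both effects reinforce here, so Ba is clearly the larger of the two.
Rb > Ba: the two effects oppose for this pair; the across-period effect wins (210 vs 196 pm).
Cs > Rb: they share group 1; the group trend gives Cs the larger value.
Approximate values (pm): Cl 99, Rb 210, Te 136, Cs 232, Ba 196.
So from largest to smallest: Cs > Rb > Ba > Te > Cl.

Cs > Rb > Ba > Te > Cl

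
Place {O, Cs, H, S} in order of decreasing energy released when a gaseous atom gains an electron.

S > O > H > Cs

H is in period 1, group 1; O is in period 2, group 16; S is in period 3, group 16; Cs is in period 6, group 1.
Adding an electron releases more energy for atoms nearer the top right (short of the noble gases).
Here both period and group differ, so the two effects have to be weighed against each other.
H > Cs: H sits above Cs in group 1, so the down-group effect alone puts H higher.
O > H: the two effects oppose for this pair; the across-period effect wins (141 vs 73 kJ/mol).
S > O: this pair runs against the simple trend — see the exception note.
Note the exception: S has a higher electron affinity than O, contrary to the simple trend — the compact 2p subshell of O repels the added electron more than S's larger 3p does.
For reference (kJ/mol): H 73, O 141, S 200, Cs 46.
So from highest to lowest: S > O > H > Cs.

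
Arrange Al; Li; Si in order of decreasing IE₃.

The third ionization energy removes an electron from the +2 ion. For each element: Al²⁺ still has 1 valence electron; Li²⁺ is already 1 electron into the core; Si²⁺ still has 2 valence electrons.
Core electrons are held far more tightly than valence electrons, so Li tops the IE_3 order.
Valence configurations: Al²⁺ [Ne]3s¹, Si²⁺ [Ne]3s².
Approximate IE_3 values (kJ/mol): Al 2745, Li 11815, Si 3232.
Hence IE_3: Al < Si < Li.

Li > Si > Al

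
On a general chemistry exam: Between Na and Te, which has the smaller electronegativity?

Smaller atoms with higher effective nuclear charge are more electronegative.
Neither a single period nor a single group — weigh both effects.
Te > Na: period and group pull opposite ways; the across-period shift dominates (2.10 vs 0.93).
Approximate values (Pauling): Na 0.93, Te 2.10.
So Na has the smaller electronegativity (Na < Te).

Na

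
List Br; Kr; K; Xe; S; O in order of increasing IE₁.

O is in period 2, group 16; S is in period 3, group 16; K is in period 4, group 1; Br is in period 4, group 17; Kr is in period 4, group 18; Xe is in period 5, group 18.
Across a period the outer electron is held more tightly (higher IE₁); down a group it sits in a higher shell, more shielded, and comes off more easily.
Here both period and group differ, so the two effects have to be weighed against each other.
S > K: relative to K, both the across-period and down-group shifts push S's first ionization energy up.
Br > S: period and group pull opposite ways; the across-period shift dominates (1140 vs 1000 kJ/mol).
Xe > Br: the two effects oppose for this pair; the across-period effect wins (1170 vs 1140 kJ/mol).
O > Xe: period and group pull opposite ways; the down-group shift dominates (1314 vs 1170 kJ/mol).
Kr > O: period and group pull opposite ways; the across-period shift dominates (1351 vs 1314 kJ/mol).
For reference (kJ/mol): O 1314, S 1000, K 419, Br 1140, Kr 1351, Xe 1170.
So from lowest to highest: K < S < Br < Xe < O < Kr.

K < S < Br < Xe < O < Kr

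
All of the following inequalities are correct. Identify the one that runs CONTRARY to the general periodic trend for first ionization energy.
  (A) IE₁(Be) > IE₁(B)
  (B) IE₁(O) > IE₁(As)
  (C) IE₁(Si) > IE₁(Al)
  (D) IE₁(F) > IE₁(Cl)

The general trend: first ionization energy increases across a period and decreases down a group.
(A) Be (period 2, group 2) vs B (period 2, group 13): the stated order contradicts the simple trend.
(B) O (period 2, group 16) vs As (period 4, group 15): the stated order agrees with the simple trend.
(C) Si (period 3, group 14) vs Al (period 3, group 13): the stated order agrees with the simple trend.
(D) F (period 2, group 17) vs Cl (period 3, group 17): the stated order agrees with the simple trend.
The exception is (A): removing B's lone 2p electron is easier than breaking Be's filled 2s².

(A)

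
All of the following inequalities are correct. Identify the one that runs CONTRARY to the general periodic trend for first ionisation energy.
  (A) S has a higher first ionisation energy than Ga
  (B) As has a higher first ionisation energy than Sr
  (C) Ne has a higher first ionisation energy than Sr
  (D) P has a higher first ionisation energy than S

The general trend: first ionisation energy increases across a period and decreases down a group.
(A) S (period 3, group 16) vs Ga (period 4, group 13): the stated order agrees with the simple trend.
(B) As (period 4, group 15) vs Sr (period 5, group 2): the stated order agrees with the simple trend.
(C) Ne (period 2, group 18) vs Sr (period 5, group 2): the stated order agrees with the simple trend.
(D) P (period 3, group 15) vs S (period 3, group 16): the stated order contradicts the simple trend.
The exception is (D): S (3p⁴) ionizes more easily than half-filled P (3p³) because the paired 3p electron in S is pushed out by e⁻–e⁻ repulsion.

(D)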